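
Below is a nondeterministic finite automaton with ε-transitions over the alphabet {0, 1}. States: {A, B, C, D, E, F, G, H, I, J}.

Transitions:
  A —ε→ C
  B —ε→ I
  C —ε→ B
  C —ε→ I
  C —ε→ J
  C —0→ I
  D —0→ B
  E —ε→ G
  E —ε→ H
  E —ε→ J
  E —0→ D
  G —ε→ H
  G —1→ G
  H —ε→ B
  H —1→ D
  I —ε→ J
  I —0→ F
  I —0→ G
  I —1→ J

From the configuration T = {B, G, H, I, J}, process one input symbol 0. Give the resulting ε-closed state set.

{B, F, G, H, I, J}

I on 0 → {F, G}.
No 0-transition from B, G, H, J.
Union after reading 0: {F, G}.
Now take the ε-closure:
From G via ε: add H.
From H via ε: add B.
From B via ε: add I.
From I via ε: add J.
No new states can be added; the closed set is {B, F, G, H, I, J}.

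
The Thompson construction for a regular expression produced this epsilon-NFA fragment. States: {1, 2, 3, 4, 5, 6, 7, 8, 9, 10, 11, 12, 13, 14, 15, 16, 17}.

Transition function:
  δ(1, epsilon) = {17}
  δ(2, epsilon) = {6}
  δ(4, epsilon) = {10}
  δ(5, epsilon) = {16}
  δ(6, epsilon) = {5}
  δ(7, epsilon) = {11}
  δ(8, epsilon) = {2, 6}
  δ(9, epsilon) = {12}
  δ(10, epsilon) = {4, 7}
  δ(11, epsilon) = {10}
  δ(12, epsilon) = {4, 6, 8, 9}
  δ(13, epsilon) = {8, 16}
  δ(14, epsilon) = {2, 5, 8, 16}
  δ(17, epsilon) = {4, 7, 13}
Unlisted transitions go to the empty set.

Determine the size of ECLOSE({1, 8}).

12

Start with {1, 8}.
From 1 via epsilon: add 17.
From 8 via epsilon: add 2, 6.
From 6 via epsilon: add 5.
From 17 via epsilon: add 4, 7, 13.
From 4 via epsilon: add 10.
From 5 via epsilon: add 16.
From 7 via epsilon: add 11.
epsilon-closure = {1, 2, 4, 5, 6, 7, 8, 10, 11, 13, 16, 17}, which has 12 states.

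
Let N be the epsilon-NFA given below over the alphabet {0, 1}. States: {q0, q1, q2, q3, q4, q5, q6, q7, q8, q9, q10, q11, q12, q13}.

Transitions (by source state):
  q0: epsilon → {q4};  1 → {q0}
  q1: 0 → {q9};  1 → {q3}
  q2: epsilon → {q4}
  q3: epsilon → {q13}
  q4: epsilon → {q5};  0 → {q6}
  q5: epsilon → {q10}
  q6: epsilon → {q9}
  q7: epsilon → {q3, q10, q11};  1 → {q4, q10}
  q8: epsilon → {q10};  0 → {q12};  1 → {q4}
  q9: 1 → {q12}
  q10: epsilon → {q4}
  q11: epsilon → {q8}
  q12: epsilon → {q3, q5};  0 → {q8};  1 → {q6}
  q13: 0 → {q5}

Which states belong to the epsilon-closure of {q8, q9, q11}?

{q4, q5, q8, q9, q10, q11}

Start with {q8, q9, q11}.
From q8 via epsilon: add q10.
From q10 via epsilon: add q4.
From q4 via epsilon: add q5.
No new states can be added; the closed set is {q4, q5, q8, q9, q10, q11}.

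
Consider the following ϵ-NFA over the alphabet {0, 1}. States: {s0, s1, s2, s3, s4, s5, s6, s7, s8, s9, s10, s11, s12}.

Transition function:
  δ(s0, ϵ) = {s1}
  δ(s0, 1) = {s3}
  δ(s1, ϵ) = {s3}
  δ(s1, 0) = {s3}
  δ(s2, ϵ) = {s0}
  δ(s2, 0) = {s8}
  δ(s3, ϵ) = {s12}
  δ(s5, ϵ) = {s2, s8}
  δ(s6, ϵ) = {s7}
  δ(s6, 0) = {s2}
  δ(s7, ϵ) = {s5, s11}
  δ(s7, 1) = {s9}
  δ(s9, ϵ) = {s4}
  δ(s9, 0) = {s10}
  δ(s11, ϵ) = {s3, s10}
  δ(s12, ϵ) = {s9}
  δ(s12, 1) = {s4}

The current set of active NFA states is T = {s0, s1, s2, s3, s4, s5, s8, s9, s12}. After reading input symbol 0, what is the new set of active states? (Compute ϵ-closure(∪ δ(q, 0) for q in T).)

s1 on 0 → {s3}.
s2 on 0 → {s8}.
s9 on 0 → {s10}.
No 0-transition from s0, s3, s4, s5, s8, s12.
Union after reading 0: {s3, s8, s10}.
Now take the ϵ-closure:
From s3 via ϵ: add s12.
From s12 via ϵ: add s9.
From s9 via ϵ: add s4.
No new states can be added; the closed set is {s3, s4, s8, s9, s10, s12}.

{s3, s4, s8, s9, s10, s12}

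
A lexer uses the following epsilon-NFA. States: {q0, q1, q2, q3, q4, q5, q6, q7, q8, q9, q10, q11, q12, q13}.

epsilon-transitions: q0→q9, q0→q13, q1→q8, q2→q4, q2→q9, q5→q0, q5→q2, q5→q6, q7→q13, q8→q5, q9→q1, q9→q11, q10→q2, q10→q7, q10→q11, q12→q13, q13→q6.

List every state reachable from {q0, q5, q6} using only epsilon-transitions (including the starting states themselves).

Start with {q0, q5, q6}.
From q0 via epsilon: add q9, q13.
From q5 via epsilon: add q2.
From q2 via epsilon: add q4.
From q9 via epsilon: add q1, q11.
From q1 via epsilon: add q8.
No new states can be added; the closed set is {q0, q1, q2, q4, q5, q6, q8, q9, q11, q13}.

{q0, q1, q2, q4, q5, q6, q8, q9, q11, q13}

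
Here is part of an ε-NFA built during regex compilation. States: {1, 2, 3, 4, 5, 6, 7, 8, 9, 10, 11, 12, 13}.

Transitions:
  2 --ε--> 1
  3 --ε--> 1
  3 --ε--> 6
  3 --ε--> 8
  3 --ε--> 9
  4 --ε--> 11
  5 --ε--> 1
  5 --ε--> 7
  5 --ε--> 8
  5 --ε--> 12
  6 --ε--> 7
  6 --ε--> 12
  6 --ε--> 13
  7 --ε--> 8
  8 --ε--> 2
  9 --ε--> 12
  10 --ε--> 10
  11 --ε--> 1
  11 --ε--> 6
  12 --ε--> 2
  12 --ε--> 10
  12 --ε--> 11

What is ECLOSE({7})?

Start with {7}.
From 7 via ε: add 8.
From 8 via ε: add 2.
From 2 via ε: add 1.
No new states can be added; the closed set is {1, 2, 7, 8}.

{1, 2, 7, 8}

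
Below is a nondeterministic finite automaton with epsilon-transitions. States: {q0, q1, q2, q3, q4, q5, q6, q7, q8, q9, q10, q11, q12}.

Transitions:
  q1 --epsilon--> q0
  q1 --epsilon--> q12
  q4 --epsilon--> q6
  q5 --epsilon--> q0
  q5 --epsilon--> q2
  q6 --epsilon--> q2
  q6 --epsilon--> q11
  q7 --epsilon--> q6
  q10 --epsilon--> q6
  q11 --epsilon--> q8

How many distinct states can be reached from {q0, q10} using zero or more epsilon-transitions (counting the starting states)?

Start with {q0, q10}.
From q10 via epsilon: add q6.
From q6 via epsilon: add q2, q11.
From q11 via epsilon: add q8.
epsilon-closure = {q0, q2, q6, q8, q10, q11}, which has 6 states.

6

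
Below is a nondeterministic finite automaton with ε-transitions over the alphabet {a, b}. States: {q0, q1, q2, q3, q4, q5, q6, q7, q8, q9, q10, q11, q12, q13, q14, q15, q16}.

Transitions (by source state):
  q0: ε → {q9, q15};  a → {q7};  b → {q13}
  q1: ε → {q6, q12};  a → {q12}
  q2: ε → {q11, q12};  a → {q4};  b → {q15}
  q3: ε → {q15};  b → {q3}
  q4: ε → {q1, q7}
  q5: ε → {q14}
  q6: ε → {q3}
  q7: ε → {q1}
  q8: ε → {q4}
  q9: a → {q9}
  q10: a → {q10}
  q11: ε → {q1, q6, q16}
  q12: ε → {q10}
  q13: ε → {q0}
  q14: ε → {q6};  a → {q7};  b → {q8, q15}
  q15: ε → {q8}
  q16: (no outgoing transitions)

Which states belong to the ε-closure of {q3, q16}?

Start with {q3, q16}.
From q3 via ε: add q15.
From q15 via ε: add q8.
From q8 via ε: add q4.
From q4 via ε: add q1, q7.
From q1 via ε: add q6, q12.
From q12 via ε: add q10.
No new states can be added; the closed set is {q1, q3, q4, q6, q7, q8, q10, q12, q15, q16}.

{q1, q3, q4, q6, q7, q8, q10, q12, q15, q16}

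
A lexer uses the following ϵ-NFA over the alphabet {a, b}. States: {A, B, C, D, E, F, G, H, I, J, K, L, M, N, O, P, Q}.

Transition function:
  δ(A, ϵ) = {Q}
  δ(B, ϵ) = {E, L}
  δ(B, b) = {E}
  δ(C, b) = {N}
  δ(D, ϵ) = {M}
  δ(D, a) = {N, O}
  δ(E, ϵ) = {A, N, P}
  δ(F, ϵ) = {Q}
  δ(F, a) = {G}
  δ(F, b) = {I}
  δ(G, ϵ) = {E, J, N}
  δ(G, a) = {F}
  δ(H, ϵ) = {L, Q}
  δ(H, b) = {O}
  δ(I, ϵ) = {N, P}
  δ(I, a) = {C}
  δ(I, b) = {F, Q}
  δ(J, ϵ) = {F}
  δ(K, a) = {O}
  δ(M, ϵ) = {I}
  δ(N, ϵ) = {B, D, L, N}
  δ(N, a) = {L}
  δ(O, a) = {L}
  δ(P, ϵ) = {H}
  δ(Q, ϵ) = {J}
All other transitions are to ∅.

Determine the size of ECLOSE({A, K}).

5

Start with {A, K}.
From A via ϵ: add Q.
From Q via ϵ: add J.
From J via ϵ: add F.
ϵ-closure = {A, F, J, K, Q}, which has 5 states.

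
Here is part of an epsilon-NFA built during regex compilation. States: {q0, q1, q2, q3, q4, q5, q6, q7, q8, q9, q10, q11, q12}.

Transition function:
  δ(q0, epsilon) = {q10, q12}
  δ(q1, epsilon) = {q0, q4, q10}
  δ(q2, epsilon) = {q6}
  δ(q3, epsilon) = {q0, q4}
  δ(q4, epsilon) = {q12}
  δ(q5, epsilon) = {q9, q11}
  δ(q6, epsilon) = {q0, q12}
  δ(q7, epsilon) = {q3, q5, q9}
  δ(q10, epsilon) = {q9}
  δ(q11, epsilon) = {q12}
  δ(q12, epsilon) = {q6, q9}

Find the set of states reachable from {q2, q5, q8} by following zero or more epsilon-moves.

{q0, q2, q5, q6, q8, q9, q10, q11, q12}

Start with {q2, q5, q8}.
From q2 via epsilon: add q6.
From q5 via epsilon: add q9, q11.
From q6 via epsilon: add q0, q12.
From q0 via epsilon: add q10.
No new states can be added; the closed set is {q0, q2, q5, q6, q8, q9, q10, q11, q12}.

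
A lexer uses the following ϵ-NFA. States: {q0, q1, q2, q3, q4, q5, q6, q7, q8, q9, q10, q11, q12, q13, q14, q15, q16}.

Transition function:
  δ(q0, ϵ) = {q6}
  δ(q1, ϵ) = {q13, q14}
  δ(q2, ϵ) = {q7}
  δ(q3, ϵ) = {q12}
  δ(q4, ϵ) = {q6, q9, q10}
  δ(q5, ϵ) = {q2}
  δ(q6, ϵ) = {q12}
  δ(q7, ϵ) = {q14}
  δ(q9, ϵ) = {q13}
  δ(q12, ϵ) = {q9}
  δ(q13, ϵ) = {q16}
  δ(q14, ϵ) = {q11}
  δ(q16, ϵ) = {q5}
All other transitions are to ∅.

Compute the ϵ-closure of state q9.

{q2, q5, q7, q9, q11, q13, q14, q16}

Start with {q9}.
From q9 via ϵ: add q13.
From q13 via ϵ: add q16.
From q16 via ϵ: add q5.
From q5 via ϵ: add q2.
From q2 via ϵ: add q7.
From q7 via ϵ: add q14.
From q14 via ϵ: add q11.
No new states can be added; the closed set is {q2, q5, q7, q9, q11, q13, q14, q16}.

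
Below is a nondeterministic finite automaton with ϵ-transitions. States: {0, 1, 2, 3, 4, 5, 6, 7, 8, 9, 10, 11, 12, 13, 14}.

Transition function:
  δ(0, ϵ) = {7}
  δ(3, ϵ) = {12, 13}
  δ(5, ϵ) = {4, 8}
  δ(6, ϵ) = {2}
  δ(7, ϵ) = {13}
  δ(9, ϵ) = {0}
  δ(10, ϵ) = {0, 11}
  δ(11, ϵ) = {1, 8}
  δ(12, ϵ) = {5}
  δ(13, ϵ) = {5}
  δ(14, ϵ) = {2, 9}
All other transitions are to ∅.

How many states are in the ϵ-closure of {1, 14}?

Start with {1, 14}.
From 14 via ϵ: add 2, 9.
From 9 via ϵ: add 0.
From 0 via ϵ: add 7.
From 7 via ϵ: add 13.
From 13 via ϵ: add 5.
From 5 via ϵ: add 4, 8.
ϵ-closure = {0, 1, 2, 4, 5, 7, 8, 9, 13, 14}, which has 10 states.

10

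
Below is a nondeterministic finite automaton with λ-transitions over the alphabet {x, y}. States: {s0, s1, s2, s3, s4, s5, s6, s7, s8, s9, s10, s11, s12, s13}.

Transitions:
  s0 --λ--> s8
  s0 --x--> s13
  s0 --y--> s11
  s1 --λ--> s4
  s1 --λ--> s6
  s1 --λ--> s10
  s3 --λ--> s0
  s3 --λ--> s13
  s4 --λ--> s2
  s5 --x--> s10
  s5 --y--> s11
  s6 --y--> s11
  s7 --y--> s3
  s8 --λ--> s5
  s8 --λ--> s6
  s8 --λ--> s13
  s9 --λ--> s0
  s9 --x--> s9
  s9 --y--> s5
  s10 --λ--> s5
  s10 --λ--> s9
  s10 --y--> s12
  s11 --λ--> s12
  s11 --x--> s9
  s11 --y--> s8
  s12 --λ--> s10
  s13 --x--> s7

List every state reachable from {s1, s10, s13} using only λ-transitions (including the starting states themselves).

Start with {s1, s10, s13}.
From s1 via λ: add s4, s6.
From s10 via λ: add s5, s9.
From s4 via λ: add s2.
From s9 via λ: add s0.
From s0 via λ: add s8.
No new states can be added; the closed set is {s0, s1, s2, s4, s5, s6, s8, s9, s10, s13}.

{s0, s1, s2, s4, s5, s6, s8, s9, s10, s13}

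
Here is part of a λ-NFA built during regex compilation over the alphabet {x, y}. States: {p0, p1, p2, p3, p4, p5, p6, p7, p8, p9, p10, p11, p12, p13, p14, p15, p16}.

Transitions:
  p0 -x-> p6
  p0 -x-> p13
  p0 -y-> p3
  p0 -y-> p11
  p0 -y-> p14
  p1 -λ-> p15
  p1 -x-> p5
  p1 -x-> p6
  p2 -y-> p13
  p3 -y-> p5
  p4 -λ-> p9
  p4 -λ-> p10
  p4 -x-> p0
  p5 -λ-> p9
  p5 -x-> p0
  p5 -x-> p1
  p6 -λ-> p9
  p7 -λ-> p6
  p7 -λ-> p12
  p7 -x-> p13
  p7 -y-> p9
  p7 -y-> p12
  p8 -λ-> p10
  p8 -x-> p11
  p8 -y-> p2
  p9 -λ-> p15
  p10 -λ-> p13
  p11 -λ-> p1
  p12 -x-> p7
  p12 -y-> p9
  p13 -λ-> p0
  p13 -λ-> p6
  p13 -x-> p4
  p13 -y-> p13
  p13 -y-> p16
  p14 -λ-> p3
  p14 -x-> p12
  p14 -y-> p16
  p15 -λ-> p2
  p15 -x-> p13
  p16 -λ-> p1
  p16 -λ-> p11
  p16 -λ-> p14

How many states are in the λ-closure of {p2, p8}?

8

Start with {p2, p8}.
From p8 via λ: add p10.
From p10 via λ: add p13.
From p13 via λ: add p0, p6.
From p6 via λ: add p9.
From p9 via λ: add p15.
λ-closure = {p0, p2, p6, p8, p9, p10, p13, p15}, which has 8 states.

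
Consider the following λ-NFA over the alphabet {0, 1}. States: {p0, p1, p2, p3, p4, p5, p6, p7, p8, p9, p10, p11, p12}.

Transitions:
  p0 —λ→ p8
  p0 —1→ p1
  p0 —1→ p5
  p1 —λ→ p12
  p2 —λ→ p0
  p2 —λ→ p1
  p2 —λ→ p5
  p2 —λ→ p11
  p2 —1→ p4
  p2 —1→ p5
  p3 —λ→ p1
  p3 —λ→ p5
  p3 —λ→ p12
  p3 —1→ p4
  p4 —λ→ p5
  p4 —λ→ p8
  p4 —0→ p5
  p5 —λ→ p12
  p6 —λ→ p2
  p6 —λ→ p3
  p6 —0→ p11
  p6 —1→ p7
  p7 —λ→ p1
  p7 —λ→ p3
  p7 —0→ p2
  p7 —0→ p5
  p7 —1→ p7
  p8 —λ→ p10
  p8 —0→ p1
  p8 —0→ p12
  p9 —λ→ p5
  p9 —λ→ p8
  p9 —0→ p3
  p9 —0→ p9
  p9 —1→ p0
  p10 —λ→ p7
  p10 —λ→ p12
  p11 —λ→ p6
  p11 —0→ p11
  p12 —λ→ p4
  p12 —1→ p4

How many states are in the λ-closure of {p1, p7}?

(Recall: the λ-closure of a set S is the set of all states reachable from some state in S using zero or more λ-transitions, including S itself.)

Start with {p1, p7}.
From p1 via λ: add p12.
From p7 via λ: add p3.
From p3 via λ: add p5.
From p12 via λ: add p4.
From p4 via λ: add p8.
From p8 via λ: add p10.
λ-closure = {p1, p3, p4, p5, p7, p8, p10, p12}, which has 8 states.

8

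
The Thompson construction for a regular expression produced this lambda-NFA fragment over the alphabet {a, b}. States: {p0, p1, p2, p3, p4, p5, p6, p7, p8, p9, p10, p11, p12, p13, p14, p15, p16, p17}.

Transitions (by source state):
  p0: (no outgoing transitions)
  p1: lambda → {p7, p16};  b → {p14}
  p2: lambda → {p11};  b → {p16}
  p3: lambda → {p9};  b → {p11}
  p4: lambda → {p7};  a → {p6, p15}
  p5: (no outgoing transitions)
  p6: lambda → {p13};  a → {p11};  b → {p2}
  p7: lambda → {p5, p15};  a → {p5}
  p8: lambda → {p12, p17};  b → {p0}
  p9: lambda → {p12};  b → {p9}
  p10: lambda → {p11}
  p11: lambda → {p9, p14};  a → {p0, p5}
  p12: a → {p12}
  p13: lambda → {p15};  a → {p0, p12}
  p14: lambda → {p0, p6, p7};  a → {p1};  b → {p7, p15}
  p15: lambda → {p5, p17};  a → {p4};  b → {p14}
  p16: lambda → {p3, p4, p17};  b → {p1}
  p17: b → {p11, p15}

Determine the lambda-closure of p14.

Start with {p14}.
From p14 via lambda: add p0, p6, p7.
From p6 via lambda: add p13.
From p7 via lambda: add p5, p15.
From p15 via lambda: add p17.
No new states can be added; the closed set is {p0, p5, p6, p7, p13, p14, p15, p17}.

{p0, p5, p6, p7, p13, p14, p15, p17}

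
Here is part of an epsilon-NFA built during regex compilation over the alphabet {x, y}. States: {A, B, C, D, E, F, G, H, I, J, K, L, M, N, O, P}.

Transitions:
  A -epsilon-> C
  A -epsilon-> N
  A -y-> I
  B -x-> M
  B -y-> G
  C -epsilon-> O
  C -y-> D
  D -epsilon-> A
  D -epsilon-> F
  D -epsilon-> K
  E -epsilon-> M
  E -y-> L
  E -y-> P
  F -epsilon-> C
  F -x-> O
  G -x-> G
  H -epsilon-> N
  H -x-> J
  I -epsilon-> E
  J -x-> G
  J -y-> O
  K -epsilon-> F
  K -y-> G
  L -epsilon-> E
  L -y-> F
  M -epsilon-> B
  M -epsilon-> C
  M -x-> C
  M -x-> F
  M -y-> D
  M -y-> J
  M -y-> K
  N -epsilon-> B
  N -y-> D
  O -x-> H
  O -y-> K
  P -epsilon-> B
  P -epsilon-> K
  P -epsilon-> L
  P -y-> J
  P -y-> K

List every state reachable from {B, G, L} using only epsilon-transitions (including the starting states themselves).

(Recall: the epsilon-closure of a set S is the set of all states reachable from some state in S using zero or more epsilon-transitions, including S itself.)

Start with {B, G, L}.
From L via epsilon: add E.
From E via epsilon: add M.
From M via epsilon: add C.
From C via epsilon: add O.
No new states can be added; the closed set is {B, C, E, G, L, M, O}.

{B, C, E, G, L, M, O}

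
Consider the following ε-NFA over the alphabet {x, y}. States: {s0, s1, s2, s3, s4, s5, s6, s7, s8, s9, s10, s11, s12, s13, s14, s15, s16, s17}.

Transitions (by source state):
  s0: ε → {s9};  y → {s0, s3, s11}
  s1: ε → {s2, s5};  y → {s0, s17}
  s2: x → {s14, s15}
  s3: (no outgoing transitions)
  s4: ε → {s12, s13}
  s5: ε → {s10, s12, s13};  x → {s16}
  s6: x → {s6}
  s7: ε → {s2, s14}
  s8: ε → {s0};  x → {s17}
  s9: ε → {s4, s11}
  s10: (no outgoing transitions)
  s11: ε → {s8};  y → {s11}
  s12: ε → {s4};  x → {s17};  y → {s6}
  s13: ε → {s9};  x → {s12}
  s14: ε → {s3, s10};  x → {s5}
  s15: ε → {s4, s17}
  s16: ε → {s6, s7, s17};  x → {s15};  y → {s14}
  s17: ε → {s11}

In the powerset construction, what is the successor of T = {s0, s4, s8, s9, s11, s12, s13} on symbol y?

{s0, s3, s4, s6, s8, s9, s11, s12, s13}

s0 on y → {s0, s3, s11}.
s11 on y → {s11}.
s12 on y → {s6}.
No y-transition from s4, s8, s9, s13.
Union after reading y: {s0, s3, s6, s11}.
Now take the ε-closure:
From s0 via ε: add s9.
From s11 via ε: add s8.
From s9 via ε: add s4.
From s4 via ε: add s12, s13.
No new states can be added; the closed set is {s0, s3, s4, s6, s8, s9, s11, s12, s13}.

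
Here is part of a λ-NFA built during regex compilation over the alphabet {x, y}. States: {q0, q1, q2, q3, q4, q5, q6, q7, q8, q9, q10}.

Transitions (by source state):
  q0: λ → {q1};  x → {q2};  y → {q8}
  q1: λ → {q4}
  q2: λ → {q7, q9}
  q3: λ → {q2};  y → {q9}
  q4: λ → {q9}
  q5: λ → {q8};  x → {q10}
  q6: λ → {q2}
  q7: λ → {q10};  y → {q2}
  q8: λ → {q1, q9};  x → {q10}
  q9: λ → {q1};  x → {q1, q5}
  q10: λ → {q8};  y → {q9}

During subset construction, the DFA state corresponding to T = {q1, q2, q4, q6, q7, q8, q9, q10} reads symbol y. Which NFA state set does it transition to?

q7 on y → {q2}.
q10 on y → {q9}.
No y-transition from q1, q2, q4, q6, q8, q9.
Union after reading y: {q2, q9}.
Now take the λ-closure:
From q2 via λ: add q7.
From q9 via λ: add q1.
From q1 via λ: add q4.
From q7 via λ: add q10.
From q10 via λ: add q8.
No new states can be added; the closed set is {q1, q2, q4, q7, q8, q9, q10}.

{q1, q2, q4, q7, q8, q9, q10}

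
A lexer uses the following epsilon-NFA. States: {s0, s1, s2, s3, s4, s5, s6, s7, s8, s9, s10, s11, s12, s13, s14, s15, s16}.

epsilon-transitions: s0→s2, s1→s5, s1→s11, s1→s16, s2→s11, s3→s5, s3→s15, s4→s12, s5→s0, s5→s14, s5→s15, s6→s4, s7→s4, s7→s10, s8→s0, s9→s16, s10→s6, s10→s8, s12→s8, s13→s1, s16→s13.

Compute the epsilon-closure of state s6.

{s0, s2, s4, s6, s8, s11, s12}

Start with {s6}.
From s6 via epsilon: add s4.
From s4 via epsilon: add s12.
From s12 via epsilon: add s8.
From s8 via epsilon: add s0.
From s0 via epsilon: add s2.
From s2 via epsilon: add s11.
No new states can be added; the closed set is {s0, s2, s4, s6, s8, s11, s12}.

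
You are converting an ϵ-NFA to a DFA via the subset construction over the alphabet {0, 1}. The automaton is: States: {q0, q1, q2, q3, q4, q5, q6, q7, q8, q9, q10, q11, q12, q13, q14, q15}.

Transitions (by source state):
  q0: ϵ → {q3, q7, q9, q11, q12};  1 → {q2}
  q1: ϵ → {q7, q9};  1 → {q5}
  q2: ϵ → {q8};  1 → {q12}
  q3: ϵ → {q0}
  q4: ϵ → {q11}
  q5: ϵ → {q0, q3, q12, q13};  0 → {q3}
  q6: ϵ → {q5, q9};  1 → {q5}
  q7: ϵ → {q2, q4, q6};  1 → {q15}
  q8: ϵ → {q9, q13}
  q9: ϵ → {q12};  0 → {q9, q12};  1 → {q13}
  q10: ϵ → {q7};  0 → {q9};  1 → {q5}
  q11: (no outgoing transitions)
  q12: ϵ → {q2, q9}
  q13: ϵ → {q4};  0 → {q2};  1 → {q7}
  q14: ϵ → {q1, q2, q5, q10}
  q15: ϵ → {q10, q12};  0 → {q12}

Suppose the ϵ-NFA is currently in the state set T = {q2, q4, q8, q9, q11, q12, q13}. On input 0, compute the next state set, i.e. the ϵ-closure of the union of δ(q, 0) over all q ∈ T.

{q2, q4, q8, q9, q11, q12, q13}

q9 on 0 → {q9, q12}.
q13 on 0 → {q2}.
No 0-transition from q2, q4, q8, q11, q12.
Union after reading 0: {q2, q9, q12}.
Now take the ϵ-closure:
From q2 via ϵ: add q8.
From q8 via ϵ: add q13.
From q13 via ϵ: add q4.
From q4 via ϵ: add q11.
No new states can be added; the closed set is {q2, q4, q8, q9, q11, q12, q13}.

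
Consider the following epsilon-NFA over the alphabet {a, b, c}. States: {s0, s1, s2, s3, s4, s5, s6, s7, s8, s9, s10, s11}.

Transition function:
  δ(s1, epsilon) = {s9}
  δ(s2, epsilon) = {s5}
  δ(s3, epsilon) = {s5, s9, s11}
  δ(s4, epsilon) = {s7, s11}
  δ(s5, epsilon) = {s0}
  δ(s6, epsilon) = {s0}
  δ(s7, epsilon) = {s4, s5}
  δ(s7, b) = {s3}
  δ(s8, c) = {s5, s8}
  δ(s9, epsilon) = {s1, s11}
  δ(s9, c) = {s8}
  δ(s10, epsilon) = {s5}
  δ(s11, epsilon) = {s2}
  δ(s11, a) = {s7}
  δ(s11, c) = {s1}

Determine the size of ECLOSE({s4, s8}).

7

Start with {s4, s8}.
From s4 via epsilon: add s7, s11.
From s7 via epsilon: add s5.
From s11 via epsilon: add s2.
From s5 via epsilon: add s0.
epsilon-closure = {s0, s2, s4, s5, s7, s8, s11}, which has 7 states.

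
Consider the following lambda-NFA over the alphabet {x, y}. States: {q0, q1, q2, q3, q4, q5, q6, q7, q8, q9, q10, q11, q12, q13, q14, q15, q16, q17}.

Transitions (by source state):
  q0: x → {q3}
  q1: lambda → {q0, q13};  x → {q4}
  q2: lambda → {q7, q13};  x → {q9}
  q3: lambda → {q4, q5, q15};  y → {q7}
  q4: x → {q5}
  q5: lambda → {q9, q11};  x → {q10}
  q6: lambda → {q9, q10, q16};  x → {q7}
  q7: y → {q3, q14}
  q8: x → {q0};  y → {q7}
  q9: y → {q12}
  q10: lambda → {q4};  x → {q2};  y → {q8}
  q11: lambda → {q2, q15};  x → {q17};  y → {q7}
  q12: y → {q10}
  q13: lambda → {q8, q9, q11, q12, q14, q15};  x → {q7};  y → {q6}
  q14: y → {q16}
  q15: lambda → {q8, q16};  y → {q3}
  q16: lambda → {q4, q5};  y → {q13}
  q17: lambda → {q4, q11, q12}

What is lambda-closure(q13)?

{q2, q4, q5, q7, q8, q9, q11, q12, q13, q14, q15, q16}

Start with {q13}.
From q13 via lambda: add q8, q9, q11, q12, q14, q15.
From q11 via lambda: add q2.
From q15 via lambda: add q16.
From q2 via lambda: add q7.
From q16 via lambda: add q4, q5.
No new states can be added; the closed set is {q2, q4, q5, q7, q8, q9, q11, q12, q13, q14, q15, q16}.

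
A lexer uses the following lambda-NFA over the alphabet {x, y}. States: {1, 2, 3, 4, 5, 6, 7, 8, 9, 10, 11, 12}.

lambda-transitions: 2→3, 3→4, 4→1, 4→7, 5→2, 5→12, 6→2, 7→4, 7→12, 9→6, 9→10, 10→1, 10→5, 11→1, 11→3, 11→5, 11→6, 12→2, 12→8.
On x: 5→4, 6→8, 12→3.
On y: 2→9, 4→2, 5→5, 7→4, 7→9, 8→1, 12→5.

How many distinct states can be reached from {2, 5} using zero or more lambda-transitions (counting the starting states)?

8

Start with {2, 5}.
From 2 via lambda: add 3.
From 5 via lambda: add 12.
From 3 via lambda: add 4.
From 12 via lambda: add 8.
From 4 via lambda: add 1, 7.
lambda-closure = {1, 2, 3, 4, 5, 7, 8, 12}, which has 8 states.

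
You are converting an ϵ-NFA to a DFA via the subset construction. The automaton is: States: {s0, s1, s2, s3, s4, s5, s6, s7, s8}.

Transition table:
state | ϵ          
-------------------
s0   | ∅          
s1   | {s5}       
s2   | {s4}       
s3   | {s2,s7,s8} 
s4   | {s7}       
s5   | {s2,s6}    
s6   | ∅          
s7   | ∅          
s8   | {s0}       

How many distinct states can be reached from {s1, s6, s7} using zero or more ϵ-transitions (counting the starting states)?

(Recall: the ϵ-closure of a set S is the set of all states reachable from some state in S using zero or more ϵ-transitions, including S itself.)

Start with {s1, s6, s7}.
From s1 via ϵ: add s5.
From s5 via ϵ: add s2.
From s2 via ϵ: add s4.
ϵ-closure = {s1, s2, s4, s5, s6, s7}, which has 6 states.

6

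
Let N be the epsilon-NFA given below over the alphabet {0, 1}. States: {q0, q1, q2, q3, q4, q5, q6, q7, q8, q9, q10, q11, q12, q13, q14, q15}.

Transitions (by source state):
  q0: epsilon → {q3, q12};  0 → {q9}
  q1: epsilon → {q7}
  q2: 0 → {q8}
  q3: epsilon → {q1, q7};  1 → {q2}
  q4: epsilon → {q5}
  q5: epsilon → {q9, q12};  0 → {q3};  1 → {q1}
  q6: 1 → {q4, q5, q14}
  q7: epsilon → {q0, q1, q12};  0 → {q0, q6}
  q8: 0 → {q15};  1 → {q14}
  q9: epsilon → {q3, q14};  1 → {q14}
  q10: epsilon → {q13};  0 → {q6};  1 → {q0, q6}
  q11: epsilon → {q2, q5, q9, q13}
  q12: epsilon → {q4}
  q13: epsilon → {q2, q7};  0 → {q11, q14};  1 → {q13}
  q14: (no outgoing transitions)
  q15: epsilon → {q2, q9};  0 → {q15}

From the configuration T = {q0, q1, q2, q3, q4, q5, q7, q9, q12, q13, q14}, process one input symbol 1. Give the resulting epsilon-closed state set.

{q0, q1, q2, q3, q4, q5, q7, q9, q12, q13, q14}

q3 on 1 → {q2}.
q5 on 1 → {q1}.
q9 on 1 → {q14}.
q13 on 1 → {q13}.
No 1-transition from q0, q1, q2, q4, q7, q12, q14.
Union after reading 1: {q1, q2, q13, q14}.
Now take the epsilon-closure:
From q1 via epsilon: add q7.
From q7 via epsilon: add q0, q12.
From q0 via epsilon: add q3.
From q12 via epsilon: add q4.
From q4 via epsilon: add q5.
From q5 via epsilon: add q9.
No new states can be added; the closed set is {q0, q1, q2, q3, q4, q5, q7, q9, q12, q13, q14}.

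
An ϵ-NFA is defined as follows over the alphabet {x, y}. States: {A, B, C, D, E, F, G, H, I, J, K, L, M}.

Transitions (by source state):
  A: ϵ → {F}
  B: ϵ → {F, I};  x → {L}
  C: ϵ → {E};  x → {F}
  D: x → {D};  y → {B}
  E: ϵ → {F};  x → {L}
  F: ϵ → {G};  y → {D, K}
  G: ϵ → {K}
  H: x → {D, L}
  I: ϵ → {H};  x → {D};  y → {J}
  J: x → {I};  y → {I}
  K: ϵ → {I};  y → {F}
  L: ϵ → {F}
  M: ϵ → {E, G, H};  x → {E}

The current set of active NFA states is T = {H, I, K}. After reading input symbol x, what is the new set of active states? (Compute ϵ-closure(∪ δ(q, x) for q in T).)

{D, F, G, H, I, K, L}

H on x → {D, L}.
I on x → {D}.
No x-transition from K.
Union after reading x: {D, L}.
Now take the ϵ-closure:
From L via ϵ: add F.
From F via ϵ: add G.
From G via ϵ: add K.
From K via ϵ: add I.
From I via ϵ: add H.
No new states can be added; the closed set is {D, F, G, H, I, K, L}.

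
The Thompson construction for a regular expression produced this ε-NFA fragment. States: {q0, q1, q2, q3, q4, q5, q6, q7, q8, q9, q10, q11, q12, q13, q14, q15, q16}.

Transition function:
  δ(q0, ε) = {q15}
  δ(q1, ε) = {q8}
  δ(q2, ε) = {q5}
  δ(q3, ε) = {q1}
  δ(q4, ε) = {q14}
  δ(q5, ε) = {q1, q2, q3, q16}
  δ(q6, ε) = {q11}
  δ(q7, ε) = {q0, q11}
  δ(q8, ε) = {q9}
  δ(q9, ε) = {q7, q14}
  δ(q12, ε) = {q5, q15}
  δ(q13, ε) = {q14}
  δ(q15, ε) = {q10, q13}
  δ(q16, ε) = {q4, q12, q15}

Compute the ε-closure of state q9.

Start with {q9}.
From q9 via ε: add q7, q14.
From q7 via ε: add q0, q11.
From q0 via ε: add q15.
From q15 via ε: add q10, q13.
No new states can be added; the closed set is {q0, q7, q9, q10, q11, q13, q14, q15}.

{q0, q7, q9, q10, q11, q13, q14, q15}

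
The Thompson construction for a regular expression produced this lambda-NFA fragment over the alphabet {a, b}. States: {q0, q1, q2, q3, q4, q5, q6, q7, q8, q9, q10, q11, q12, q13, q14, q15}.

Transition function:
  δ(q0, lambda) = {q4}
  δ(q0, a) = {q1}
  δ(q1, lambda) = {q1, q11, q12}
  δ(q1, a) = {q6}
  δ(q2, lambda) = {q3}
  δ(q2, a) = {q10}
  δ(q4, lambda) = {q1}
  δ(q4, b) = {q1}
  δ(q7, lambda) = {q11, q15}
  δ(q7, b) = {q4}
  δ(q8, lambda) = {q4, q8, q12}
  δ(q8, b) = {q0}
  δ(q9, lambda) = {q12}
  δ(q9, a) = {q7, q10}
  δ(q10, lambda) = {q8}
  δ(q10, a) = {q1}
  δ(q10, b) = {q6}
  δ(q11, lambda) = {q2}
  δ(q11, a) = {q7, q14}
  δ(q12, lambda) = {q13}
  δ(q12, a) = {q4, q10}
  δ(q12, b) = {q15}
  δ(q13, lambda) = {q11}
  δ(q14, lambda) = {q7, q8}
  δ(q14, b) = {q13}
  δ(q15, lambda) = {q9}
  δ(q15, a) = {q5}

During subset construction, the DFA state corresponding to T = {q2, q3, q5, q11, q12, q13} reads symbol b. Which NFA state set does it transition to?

q12 on b → {q15}.
No b-transition from q2, q3, q5, q11, q13.
Union after reading b: {q15}.
Now take the lambda-closure:
From q15 via lambda: add q9.
From q9 via lambda: add q12.
From q12 via lambda: add q13.
From q13 via lambda: add q11.
From q11 via lambda: add q2.
From q2 via lambda: add q3.
No new states can be added; the closed set is {q2, q3, q9, q11, q12, q13, q15}.

{q2, q3, q9, q11, q12, q13, q15}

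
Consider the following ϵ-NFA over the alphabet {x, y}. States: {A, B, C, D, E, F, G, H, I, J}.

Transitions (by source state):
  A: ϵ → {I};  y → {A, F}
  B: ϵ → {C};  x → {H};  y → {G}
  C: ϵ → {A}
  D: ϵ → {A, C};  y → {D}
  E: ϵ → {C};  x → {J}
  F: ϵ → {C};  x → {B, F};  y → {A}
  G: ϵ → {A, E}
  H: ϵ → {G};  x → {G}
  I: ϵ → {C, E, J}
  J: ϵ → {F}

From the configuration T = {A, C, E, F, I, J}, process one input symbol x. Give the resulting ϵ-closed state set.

{A, B, C, E, F, I, J}

E on x → {J}.
F on x → {B, F}.
No x-transition from A, C, I, J.
Union after reading x: {B, F, J}.
Now take the ϵ-closure:
From B via ϵ: add C.
From C via ϵ: add A.
From A via ϵ: add I.
From I via ϵ: add E.
No new states can be added; the closed set is {A, B, C, E, F, I, J}.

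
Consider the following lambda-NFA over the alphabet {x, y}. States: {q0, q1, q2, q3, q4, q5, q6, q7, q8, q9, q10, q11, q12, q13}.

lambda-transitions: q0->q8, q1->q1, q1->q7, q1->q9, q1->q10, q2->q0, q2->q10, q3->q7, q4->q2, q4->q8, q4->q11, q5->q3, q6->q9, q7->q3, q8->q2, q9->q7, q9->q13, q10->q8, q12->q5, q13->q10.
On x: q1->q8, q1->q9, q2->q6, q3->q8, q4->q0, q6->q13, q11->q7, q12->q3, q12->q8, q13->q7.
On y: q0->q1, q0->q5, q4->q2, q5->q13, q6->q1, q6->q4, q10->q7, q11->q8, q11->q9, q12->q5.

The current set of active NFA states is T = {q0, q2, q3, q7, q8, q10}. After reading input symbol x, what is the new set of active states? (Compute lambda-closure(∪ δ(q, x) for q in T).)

{q0, q2, q3, q6, q7, q8, q9, q10, q13}

q2 on x → {q6}.
q3 on x → {q8}.
No x-transition from q0, q7, q8, q10.
Union after reading x: {q6, q8}.
Now take the lambda-closure:
From q6 via lambda: add q9.
From q8 via lambda: add q2.
From q2 via lambda: add q0, q10.
From q9 via lambda: add q7, q13.
From q7 via lambda: add q3.
No new states can be added; the closed set is {q0, q2, q3, q6, q7, q8, q9, q10, q13}.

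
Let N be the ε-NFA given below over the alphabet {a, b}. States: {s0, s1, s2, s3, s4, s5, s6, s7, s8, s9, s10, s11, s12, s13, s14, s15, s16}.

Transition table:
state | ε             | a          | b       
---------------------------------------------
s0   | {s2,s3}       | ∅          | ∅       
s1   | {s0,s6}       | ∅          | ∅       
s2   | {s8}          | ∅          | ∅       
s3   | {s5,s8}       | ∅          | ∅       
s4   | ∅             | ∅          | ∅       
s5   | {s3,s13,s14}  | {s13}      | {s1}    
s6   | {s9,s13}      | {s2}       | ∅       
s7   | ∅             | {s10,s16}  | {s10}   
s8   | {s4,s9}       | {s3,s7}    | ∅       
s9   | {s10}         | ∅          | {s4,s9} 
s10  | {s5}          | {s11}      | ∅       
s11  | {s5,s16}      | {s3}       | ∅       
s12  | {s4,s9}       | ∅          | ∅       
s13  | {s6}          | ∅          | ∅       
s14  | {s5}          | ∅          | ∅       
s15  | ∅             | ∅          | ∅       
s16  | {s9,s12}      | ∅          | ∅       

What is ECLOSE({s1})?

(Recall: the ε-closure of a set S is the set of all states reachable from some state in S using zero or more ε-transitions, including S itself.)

{s0, s1, s2, s3, s4, s5, s6, s8, s9, s10, s13, s14}

Start with {s1}.
From s1 via ε: add s0, s6.
From s0 via ε: add s2, s3.
From s6 via ε: add s9, s13.
From s2 via ε: add s8.
From s3 via ε: add s5.
From s9 via ε: add s10.
From s5 via ε: add s14.
From s8 via ε: add s4.
No new states can be added; the closed set is {s0, s1, s2, s3, s4, s5, s6, s8, s9, s10, s13, s14}.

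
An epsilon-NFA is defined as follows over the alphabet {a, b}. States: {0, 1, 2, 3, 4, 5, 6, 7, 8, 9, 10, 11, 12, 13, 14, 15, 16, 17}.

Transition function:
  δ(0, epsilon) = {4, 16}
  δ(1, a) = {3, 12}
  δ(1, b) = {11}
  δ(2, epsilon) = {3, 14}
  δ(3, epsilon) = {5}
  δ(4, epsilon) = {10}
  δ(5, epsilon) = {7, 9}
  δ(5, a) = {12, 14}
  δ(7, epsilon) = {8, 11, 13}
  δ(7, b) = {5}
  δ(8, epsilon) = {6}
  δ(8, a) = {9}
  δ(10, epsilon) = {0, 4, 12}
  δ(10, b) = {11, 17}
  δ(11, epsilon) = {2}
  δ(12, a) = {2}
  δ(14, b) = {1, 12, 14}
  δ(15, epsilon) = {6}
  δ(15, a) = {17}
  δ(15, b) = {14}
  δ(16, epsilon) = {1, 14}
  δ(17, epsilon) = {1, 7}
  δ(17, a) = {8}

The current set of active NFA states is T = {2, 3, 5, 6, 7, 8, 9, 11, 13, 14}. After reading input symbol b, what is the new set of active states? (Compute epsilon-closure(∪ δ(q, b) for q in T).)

7 on b → {5}.
14 on b → {1, 12, 14}.
No b-transition from 2, 3, 5, 6, 8, 9, 11, 13.
Union after reading b: {1, 5, 12, 14}.
Now take the epsilon-closure:
From 5 via epsilon: add 7, 9.
From 7 via epsilon: add 8, 11, 13.
From 8 via epsilon: add 6.
From 11 via epsilon: add 2.
From 2 via epsilon: add 3.
No new states can be added; the closed set is {1, 2, 3, 5, 6, 7, 8, 9, 11, 12, 13, 14}.

{1, 2, 3, 5, 6, 7, 8, 9, 11, 12, 13, 14}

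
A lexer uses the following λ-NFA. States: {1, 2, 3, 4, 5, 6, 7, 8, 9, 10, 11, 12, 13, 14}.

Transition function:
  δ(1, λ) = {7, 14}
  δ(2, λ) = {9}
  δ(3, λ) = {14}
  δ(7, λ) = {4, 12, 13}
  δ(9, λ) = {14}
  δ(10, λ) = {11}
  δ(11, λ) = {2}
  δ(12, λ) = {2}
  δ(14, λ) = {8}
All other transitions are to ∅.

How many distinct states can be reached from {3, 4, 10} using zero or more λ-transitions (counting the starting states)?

Start with {3, 4, 10}.
From 3 via λ: add 14.
From 10 via λ: add 11.
From 11 via λ: add 2.
From 14 via λ: add 8.
From 2 via λ: add 9.
λ-closure = {2, 3, 4, 8, 9, 10, 11, 14}, which has 8 states.

8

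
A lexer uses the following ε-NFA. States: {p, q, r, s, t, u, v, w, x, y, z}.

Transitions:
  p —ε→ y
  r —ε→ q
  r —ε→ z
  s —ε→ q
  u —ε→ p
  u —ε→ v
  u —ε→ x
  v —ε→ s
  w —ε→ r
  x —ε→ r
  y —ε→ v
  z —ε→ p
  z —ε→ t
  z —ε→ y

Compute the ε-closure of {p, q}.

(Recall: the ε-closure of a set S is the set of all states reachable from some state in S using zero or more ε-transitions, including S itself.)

Start with {p, q}.
From p via ε: add y.
From y via ε: add v.
From v via ε: add s.
No new states can be added; the closed set is {p, q, s, v, y}.

{p, q, s, v, y}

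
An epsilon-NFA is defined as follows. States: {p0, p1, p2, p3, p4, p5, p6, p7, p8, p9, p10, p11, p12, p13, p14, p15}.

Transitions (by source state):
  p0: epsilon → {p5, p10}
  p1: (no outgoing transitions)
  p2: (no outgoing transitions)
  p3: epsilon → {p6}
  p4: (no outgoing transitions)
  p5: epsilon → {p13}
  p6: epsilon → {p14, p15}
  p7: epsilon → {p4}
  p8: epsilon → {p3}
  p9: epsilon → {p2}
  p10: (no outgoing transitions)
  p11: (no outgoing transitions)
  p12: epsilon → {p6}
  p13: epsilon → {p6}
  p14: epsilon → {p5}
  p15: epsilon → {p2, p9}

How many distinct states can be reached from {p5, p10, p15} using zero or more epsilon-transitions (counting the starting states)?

8

Start with {p5, p10, p15}.
From p5 via epsilon: add p13.
From p15 via epsilon: add p2, p9.
From p13 via epsilon: add p6.
From p6 via epsilon: add p14.
epsilon-closure = {p2, p5, p6, p9, p10, p13, p14, p15}, which has 8 states.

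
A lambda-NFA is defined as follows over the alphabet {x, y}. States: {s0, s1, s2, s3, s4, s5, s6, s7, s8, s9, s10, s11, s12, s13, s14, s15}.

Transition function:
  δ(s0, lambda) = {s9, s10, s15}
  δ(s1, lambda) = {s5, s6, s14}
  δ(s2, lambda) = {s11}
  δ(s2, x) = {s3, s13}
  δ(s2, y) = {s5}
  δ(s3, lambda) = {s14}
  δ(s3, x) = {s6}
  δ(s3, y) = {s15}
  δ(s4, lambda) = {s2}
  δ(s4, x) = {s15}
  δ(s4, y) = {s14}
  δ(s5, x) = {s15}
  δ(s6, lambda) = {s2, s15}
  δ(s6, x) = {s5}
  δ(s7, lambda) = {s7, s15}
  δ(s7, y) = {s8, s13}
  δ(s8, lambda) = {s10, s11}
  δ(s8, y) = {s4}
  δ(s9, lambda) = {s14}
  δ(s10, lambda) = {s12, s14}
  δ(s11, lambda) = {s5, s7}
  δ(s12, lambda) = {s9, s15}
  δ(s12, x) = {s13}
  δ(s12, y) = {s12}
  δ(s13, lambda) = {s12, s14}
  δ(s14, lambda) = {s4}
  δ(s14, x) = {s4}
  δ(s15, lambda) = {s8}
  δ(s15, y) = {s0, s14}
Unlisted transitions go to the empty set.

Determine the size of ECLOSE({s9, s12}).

11

Start with {s9, s12}.
From s9 via lambda: add s14.
From s12 via lambda: add s15.
From s14 via lambda: add s4.
From s15 via lambda: add s8.
From s4 via lambda: add s2.
From s8 via lambda: add s10, s11.
From s11 via lambda: add s5, s7.
lambda-closure = {s2, s4, s5, s7, s8, s9, s10, s11, s12, s14, s15}, which has 11 states.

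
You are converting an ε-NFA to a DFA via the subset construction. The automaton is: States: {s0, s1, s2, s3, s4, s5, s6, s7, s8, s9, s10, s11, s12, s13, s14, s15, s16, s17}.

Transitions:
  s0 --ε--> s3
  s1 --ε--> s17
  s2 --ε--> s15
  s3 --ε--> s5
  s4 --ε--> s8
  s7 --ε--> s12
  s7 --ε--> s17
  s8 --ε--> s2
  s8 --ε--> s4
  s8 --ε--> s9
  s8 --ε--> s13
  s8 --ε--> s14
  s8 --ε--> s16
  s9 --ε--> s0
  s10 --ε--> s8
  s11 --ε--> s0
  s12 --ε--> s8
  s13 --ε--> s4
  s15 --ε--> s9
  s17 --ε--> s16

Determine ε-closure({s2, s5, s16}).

{s0, s2, s3, s5, s9, s15, s16}

Start with {s2, s5, s16}.
From s2 via ε: add s15.
From s15 via ε: add s9.
From s9 via ε: add s0.
From s0 via ε: add s3.
No new states can be added; the closed set is {s0, s2, s3, s5, s9, s15, s16}.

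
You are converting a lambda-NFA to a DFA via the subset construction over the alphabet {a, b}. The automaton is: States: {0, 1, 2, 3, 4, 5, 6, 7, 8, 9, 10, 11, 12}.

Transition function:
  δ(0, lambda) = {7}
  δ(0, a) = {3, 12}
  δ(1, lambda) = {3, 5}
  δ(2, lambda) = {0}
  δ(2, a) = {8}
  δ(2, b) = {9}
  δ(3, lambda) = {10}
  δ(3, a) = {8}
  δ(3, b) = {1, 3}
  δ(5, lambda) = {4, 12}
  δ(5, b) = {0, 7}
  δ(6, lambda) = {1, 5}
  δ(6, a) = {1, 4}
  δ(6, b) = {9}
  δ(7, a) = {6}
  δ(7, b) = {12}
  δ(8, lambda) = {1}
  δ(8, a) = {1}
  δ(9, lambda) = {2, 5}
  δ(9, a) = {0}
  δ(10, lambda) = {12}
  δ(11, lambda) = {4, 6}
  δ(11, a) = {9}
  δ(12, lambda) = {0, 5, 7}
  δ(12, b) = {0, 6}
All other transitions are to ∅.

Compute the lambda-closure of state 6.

Start with {6}.
From 6 via lambda: add 1, 5.
From 1 via lambda: add 3.
From 5 via lambda: add 4, 12.
From 3 via lambda: add 10.
From 12 via lambda: add 0, 7.
No new states can be added; the closed set is {0, 1, 3, 4, 5, 6, 7, 10, 12}.

{0, 1, 3, 4, 5, 6, 7, 10, 12}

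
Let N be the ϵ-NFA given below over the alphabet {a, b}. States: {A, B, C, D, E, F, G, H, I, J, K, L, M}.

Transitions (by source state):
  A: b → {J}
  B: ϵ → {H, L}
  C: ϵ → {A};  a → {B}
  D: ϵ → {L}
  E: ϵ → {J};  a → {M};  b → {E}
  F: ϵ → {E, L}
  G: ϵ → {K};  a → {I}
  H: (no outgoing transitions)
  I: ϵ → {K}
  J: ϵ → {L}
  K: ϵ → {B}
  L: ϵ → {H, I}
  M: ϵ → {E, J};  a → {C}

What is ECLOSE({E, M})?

Start with {E, M}.
From E via ϵ: add J.
From J via ϵ: add L.
From L via ϵ: add H, I.
From I via ϵ: add K.
From K via ϵ: add B.
No new states can be added; the closed set is {B, E, H, I, J, K, L, M}.

{B, E, H, I, J, K, L, M}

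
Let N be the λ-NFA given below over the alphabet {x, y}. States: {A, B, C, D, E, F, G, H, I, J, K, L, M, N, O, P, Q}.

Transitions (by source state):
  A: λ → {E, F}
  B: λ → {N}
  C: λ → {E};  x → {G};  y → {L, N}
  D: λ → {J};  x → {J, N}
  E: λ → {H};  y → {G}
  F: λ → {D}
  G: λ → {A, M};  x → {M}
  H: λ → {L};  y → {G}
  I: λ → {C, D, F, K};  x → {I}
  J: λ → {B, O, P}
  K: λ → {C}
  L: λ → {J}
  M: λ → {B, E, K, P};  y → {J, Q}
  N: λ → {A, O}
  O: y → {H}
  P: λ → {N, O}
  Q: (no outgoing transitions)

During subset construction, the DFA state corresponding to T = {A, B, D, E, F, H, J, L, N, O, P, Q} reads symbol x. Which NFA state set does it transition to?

D on x → {J, N}.
No x-transition from A, B, E, F, H, J, L, N, O, P, Q.
Union after reading x: {J, N}.
Now take the λ-closure:
From J via λ: add B, O, P.
From N via λ: add A.
From A via λ: add E, F.
From E via λ: add H.
From F via λ: add D.
From H via λ: add L.
No new states can be added; the closed set is {A, B, D, E, F, H, J, L, N, O, P}.

{A, B, D, E, F, H, J, L, N, O, P}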